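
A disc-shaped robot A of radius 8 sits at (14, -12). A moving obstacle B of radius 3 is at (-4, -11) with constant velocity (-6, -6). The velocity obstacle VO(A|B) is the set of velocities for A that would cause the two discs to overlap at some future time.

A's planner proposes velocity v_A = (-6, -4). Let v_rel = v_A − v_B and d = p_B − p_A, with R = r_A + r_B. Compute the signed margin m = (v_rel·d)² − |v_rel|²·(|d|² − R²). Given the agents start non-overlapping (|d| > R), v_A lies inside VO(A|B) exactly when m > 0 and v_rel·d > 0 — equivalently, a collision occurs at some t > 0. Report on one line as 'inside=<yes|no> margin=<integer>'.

d = (-18, 1),  |d|² = 325;  R = 8+3 = 11,  c = 325−11² = 204
v_rel = (0, 2),  |v_rel|² = 4;  v_rel·d = (0)·(-18) + (2)·(1) = 2
4·t² − 4·t + 204 = 0  ⇒  m = 2² − 4·204 = -812
m = -812 < 0,  v_rel·d = 2 > 0  ⇒  outside

inside=no margin=-812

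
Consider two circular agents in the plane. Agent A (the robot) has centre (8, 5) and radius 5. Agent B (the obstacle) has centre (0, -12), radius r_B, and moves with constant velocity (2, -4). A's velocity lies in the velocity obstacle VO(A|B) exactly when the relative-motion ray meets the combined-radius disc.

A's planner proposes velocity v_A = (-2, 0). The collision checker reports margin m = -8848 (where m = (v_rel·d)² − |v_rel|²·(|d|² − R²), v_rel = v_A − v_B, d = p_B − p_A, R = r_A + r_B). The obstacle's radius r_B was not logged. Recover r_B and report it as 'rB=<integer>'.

m = -8848
d = (-8, -17);  v_rel = (-4, 4),  |v_rel|² = 32
v_rel×d = (-4)·(-17) − (4)·(-8) = 100
since m = R²·32 − 100²:  R² = (10000 + -8848) / 32 = 36
R = √36 = 6  ⇒  r_B = 6 − 5 = 1

rB=1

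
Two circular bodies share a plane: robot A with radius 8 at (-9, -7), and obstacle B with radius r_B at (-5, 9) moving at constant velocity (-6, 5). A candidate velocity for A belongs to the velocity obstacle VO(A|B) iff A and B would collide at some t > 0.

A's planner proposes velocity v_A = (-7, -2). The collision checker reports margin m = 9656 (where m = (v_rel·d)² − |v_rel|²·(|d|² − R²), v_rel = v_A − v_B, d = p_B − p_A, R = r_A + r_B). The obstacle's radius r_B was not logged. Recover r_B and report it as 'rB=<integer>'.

m = 9656
d = (4, 16);  v_rel = (-1, -7),  |v_rel|² = 50
v_rel×d = (-1)·(16) − (-7)·(4) = 12
since m = R²·50 − 12²:  R² = (144 + 9656) / 50 = 196
R = √196 = 14  ⇒  r_B = 14 − 8 = 6

rB=6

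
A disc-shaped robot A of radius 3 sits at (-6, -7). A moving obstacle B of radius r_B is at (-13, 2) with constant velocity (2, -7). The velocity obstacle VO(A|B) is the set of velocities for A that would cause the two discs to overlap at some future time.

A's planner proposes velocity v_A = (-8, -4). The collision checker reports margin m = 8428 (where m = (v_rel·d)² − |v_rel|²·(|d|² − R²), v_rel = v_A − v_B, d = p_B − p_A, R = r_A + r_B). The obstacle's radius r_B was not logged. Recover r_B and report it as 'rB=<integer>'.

m = 8428
d = (-7, 9);  v_rel = (-10, 3),  |v_rel|² = 109
v_rel×d = (-10)·(9) − (3)·(-7) = -69
since m = R²·109 − (-69)²:  R² = (4761 + 8428) / 109 = 121
R = √121 = 11  ⇒  r_B = 11 − 3 = 8

rB=8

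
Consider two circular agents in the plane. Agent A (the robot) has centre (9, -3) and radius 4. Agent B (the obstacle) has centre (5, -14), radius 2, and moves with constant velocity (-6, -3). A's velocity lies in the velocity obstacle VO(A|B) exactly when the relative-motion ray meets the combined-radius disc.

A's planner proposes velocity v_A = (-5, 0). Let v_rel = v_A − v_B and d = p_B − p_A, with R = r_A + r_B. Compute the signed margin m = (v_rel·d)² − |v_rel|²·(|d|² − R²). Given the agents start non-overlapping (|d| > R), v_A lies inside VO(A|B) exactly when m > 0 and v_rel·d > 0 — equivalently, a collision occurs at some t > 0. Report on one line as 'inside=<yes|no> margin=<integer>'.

d = (-4, -11),  |d|² = 137;  R = 4+2 = 6,  c = 137−6² = 101
v_rel = (1, 3),  |v_rel|² = 10;  v_rel·d = (1)·(-4) + (3)·(-11) = -37
10·t² + 74·t + 101 = 0  ⇒  m = (-37)² − 10·101 = 359
m = 359 > 0,  v_rel·d = -37 < 0  ⇒  outside

inside=no margin=359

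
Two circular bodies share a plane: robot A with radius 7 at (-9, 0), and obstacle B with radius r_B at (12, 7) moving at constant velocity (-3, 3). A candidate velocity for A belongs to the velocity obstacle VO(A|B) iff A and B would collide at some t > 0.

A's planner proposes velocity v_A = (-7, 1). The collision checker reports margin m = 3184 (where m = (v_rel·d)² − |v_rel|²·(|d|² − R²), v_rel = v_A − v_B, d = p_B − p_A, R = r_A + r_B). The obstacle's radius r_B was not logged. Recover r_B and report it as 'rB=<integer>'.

m = 3184
d = (21, 7);  v_rel = (-4, -2),  |v_rel|² = 20
v_rel×d = (-4)·(7) − (-2)·(21) = 14
since m = R²·20 − 14²:  R² = (196 + 3184) / 20 = 169
R = √169 = 13  ⇒  r_B = 13 − 7 = 6

rB=6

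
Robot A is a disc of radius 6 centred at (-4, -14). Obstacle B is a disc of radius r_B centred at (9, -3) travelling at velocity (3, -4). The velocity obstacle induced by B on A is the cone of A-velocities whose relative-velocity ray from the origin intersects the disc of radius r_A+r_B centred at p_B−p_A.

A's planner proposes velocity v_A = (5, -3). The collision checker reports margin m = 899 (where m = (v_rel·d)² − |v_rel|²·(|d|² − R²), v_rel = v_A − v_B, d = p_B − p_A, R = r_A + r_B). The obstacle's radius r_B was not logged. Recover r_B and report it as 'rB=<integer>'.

m = 899
d = (13, 11);  v_rel = (2, 1),  |v_rel|² = 5
v_rel×d = (2)·(11) − (1)·(13) = 9
since m = R²·5 − 9²:  R² = (81 + 899) / 5 = 196
R = √196 = 14  ⇒  r_B = 14 − 6 = 8

rB=8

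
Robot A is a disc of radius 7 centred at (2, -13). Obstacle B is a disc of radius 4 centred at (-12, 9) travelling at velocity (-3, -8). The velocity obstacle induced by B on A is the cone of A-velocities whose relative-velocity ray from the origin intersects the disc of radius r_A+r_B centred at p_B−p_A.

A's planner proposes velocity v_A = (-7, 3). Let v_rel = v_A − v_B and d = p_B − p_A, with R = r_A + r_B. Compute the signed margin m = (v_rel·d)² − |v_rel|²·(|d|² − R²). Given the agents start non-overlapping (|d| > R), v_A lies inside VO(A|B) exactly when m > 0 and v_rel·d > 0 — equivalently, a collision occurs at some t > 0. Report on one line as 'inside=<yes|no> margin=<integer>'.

d = (-14, 22),  |d|² = 680;  R = 7+4 = 11,  c = 680−11² = 559
v_rel = (-4, 11),  |v_rel|² = 137;  v_rel·d = (-4)·(-14) + (11)·(22) = 298
137·t² − 596·t + 559 = 0  ⇒  m = 298² − 137·559 = 12221
m = 12221 > 0,  v_rel·d = 298 > 0  ⇒  inside

inside=yes margin=12221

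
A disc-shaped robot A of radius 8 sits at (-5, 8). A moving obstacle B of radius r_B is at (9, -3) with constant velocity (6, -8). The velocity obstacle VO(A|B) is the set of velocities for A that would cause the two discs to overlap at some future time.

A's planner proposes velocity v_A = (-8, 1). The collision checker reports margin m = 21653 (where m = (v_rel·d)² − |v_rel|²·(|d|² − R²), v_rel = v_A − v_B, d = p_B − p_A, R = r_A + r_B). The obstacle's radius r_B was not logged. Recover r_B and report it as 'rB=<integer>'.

m = 21653
d = (14, -11);  v_rel = (-14, 9),  |v_rel|² = 277
v_rel×d = (-14)·(-11) − (9)·(14) = 28
since m = R²·277 − 28²:  R² = (784 + 21653) / 277 = 81
R = √81 = 9  ⇒  r_B = 9 − 8 = 1

rB=1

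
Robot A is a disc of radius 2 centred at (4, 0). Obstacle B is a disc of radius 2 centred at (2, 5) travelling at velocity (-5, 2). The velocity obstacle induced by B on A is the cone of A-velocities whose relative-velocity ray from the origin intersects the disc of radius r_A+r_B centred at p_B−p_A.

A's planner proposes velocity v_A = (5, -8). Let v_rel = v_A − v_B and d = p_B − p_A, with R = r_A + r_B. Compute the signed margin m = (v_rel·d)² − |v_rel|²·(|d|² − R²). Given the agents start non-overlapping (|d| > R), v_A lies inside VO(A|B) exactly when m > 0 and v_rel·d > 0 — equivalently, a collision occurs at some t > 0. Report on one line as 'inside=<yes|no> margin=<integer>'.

d = (-2, 5),  |d|² = 29;  R = 2+2 = 4,  c = 29−4² = 13
v_rel = (10, -10),  |v_rel|² = 200;  v_rel·d = (10)·(-2) + (-10)·(5) = -70
200·t² + 140·t + 13 = 0  ⇒  m = (-70)² − 200·13 = 2300
m = 2300 > 0,  v_rel·d = -70 < 0  ⇒  outside

inside=no margin=2300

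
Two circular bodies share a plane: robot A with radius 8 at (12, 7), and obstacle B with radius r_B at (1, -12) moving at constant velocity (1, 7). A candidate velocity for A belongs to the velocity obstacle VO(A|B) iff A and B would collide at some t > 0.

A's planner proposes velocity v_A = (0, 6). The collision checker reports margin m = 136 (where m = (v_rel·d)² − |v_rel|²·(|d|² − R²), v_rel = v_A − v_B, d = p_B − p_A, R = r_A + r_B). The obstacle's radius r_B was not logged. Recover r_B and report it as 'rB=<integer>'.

m = 136
d = (-11, -19);  v_rel = (-1, -1),  |v_rel|² = 2
v_rel×d = (-1)·(-19) − (-1)·(-11) = 8
since m = R²·2 − 8²:  R² = (64 + 136) / 2 = 100
R = √100 = 10  ⇒  r_B = 10 − 8 = 2

rB=2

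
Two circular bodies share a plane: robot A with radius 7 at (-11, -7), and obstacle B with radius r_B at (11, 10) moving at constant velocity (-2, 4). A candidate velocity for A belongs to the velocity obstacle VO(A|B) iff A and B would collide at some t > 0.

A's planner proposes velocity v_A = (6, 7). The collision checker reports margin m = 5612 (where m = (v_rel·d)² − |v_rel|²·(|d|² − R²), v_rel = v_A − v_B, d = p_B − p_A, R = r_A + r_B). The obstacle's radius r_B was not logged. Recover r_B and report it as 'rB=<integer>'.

m = 5612
d = (22, 17);  v_rel = (8, 3),  |v_rel|² = 73
v_rel×d = (8)·(17) − (3)·(22) = 70
since m = R²·73 − 70²:  R² = (4900 + 5612) / 73 = 144
R = √144 = 12  ⇒  r_B = 12 − 7 = 5

rB=5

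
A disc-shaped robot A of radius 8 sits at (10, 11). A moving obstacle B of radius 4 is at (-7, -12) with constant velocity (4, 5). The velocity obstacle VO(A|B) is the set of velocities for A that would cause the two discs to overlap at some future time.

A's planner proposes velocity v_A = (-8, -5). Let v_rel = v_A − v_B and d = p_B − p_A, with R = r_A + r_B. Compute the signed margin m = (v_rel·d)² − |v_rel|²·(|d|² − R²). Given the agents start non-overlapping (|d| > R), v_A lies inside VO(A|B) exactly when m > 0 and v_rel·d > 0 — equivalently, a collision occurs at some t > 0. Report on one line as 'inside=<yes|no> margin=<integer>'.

d = (-17, -23),  |d|² = 818;  R = 8+4 = 12,  c = 818−12² = 674
v_rel = (-12, -10),  |v_rel|² = 244;  v_rel·d = (-12)·(-17) + (-10)·(-23) = 434
244·t² − 868·t + 674 = 0  ⇒  m = 434² − 244·674 = 23900
m = 23900 > 0,  v_rel·d = 434 > 0  ⇒  inside

inside=yes margin=23900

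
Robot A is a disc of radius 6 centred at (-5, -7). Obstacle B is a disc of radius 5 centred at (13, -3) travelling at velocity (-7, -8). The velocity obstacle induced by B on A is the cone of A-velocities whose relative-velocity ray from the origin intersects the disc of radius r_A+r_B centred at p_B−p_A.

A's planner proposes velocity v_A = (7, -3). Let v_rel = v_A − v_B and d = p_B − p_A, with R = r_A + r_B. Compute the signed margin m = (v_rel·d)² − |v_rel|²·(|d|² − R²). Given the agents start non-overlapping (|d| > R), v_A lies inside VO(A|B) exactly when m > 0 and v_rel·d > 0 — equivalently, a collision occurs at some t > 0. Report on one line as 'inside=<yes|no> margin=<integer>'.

d = (18, 4),  |d|² = 340;  R = 6+5 = 11,  c = 340−11² = 219
v_rel = (14, 5),  |v_rel|² = 221;  v_rel·d = (14)·(18) + (5)·(4) = 272
221·t² − 544·t + 219 = 0  ⇒  m = 272² − 221·219 = 25585
m = 25585 > 0,  v_rel·d = 272 > 0  ⇒  inside

inside=yes margin=25585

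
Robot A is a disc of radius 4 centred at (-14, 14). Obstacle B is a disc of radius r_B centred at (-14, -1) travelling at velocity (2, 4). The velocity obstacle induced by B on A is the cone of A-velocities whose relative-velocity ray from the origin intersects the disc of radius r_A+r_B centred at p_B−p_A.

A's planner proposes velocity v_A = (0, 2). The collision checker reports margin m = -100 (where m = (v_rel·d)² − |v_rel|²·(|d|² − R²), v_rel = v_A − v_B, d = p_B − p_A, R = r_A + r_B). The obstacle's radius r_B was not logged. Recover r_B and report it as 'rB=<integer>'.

m = -100
d = (0, -15);  v_rel = (-2, -2),  |v_rel|² = 8
v_rel×d = (-2)·(-15) − (-2)·(0) = 30
since m = R²·8 − 30²:  R² = (900 + -100) / 8 = 100
R = √100 = 10  ⇒  r_B = 10 − 4 = 6

rB=6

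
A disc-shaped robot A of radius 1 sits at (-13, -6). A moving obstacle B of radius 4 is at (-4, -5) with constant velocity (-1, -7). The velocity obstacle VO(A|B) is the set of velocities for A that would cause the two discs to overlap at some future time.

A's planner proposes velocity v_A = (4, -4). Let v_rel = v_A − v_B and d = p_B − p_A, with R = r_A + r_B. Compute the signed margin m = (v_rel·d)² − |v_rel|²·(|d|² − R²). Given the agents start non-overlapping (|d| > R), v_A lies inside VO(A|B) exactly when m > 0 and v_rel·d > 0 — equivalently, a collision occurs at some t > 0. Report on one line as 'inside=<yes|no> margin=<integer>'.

d = (9, 1),  |d|² = 82;  R = 1+4 = 5,  c = 82−5² = 57
v_rel = (5, 3),  |v_rel|² = 34;  v_rel·d = (5)·(9) + (3)·(1) = 48
34·t² − 96·t + 57 = 0  ⇒  m = 48² − 34·57 = 366
m = 366 > 0,  v_rel·d = 48 > 0  ⇒  inside

inside=yes margin=366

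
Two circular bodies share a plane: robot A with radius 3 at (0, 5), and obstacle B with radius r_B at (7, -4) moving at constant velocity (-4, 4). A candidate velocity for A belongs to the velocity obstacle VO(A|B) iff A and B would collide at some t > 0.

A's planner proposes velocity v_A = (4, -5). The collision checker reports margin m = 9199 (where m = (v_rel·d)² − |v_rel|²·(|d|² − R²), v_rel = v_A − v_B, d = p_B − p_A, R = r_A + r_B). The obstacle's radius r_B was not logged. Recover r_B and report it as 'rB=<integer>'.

m = 9199
d = (7, -9);  v_rel = (8, -9),  |v_rel|² = 145
v_rel×d = (8)·(-9) − (-9)·(7) = -9
since m = R²·145 − (-9)²:  R² = (81 + 9199) / 145 = 64
R = √64 = 8  ⇒  r_B = 8 − 3 = 5

rB=5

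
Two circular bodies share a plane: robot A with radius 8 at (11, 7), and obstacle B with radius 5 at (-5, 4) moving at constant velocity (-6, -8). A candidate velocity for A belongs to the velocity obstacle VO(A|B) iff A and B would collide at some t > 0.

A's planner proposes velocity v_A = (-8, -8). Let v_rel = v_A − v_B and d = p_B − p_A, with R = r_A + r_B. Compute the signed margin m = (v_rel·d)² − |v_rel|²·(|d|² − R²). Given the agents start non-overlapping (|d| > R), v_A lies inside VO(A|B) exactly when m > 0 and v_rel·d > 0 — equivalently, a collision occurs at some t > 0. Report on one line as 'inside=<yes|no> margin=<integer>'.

d = (-16, -3),  |d|² = 265;  R = 8+5 = 13,  c = 265−13² = 96
v_rel = (-2, 0),  |v_rel|² = 4;  v_rel·d = (-2)·(-16) + (0)·(-3) = 32
4·t² − 64·t + 96 = 0  ⇒  m = 32² − 4·96 = 640
m = 640 > 0,  v_rel·d = 32 > 0  ⇒  inside

inside=yes margin=640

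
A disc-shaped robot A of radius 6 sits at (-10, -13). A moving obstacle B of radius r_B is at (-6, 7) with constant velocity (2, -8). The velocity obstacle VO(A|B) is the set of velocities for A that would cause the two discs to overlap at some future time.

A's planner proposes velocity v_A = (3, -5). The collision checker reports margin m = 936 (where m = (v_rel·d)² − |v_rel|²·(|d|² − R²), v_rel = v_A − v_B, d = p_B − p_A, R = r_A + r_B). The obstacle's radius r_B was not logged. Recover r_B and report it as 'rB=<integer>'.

m = 936
d = (4, 20);  v_rel = (1, 3),  |v_rel|² = 10
v_rel×d = (1)·(20) − (3)·(4) = 8
since m = R²·10 − 8²:  R² = (64 + 936) / 10 = 100
R = √100 = 10  ⇒  r_B = 10 − 6 = 4

rB=4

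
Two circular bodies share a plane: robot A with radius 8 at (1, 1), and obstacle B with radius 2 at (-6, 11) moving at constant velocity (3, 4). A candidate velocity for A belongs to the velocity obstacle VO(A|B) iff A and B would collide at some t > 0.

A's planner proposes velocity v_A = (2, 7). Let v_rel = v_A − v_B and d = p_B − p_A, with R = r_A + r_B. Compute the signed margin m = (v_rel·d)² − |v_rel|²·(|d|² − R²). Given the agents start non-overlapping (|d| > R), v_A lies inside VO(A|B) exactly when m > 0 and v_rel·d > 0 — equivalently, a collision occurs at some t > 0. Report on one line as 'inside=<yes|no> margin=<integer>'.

d = (-7, 10),  |d|² = 149;  R = 8+2 = 10,  c = 149−10² = 49
v_rel = (-1, 3),  |v_rel|² = 10;  v_rel·d = (-1)·(-7) + (3)·(10) = 37
10·t² − 74·t + 49 = 0  ⇒  m = 37² − 10·49 = 879
m = 879 > 0,  v_rel·d = 37 > 0  ⇒  inside

inside=yes margin=879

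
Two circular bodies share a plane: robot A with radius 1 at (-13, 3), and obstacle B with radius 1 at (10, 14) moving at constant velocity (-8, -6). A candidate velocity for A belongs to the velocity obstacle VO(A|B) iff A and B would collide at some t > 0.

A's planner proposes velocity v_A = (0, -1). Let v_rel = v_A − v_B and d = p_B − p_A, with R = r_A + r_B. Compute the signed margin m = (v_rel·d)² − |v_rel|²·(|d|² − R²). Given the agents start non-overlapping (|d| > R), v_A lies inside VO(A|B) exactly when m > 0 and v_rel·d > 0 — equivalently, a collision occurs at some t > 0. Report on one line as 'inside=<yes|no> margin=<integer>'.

d = (23, 11),  |d|² = 650;  R = 1+1 = 2,  c = 650−2² = 646
v_rel = (8, 5),  |v_rel|² = 89;  v_rel·d = (8)·(23) + (5)·(11) = 239
89·t² − 478·t + 646 = 0  ⇒  m = 239² − 89·646 = -373
m = -373 < 0,  v_rel·d = 239 > 0  ⇒  outside

inside=no margin=-373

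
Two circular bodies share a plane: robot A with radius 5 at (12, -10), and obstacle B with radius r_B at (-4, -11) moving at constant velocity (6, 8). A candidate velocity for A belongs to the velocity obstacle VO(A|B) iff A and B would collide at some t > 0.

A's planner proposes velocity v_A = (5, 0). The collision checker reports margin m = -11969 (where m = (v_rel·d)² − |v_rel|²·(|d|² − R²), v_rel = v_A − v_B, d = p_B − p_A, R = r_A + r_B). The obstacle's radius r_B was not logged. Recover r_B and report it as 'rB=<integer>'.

m = -11969
d = (-16, -1);  v_rel = (-1, -8),  |v_rel|² = 65
v_rel×d = (-1)·(-1) − (-8)·(-16) = -127
since m = R²·65 − (-127)²:  R² = (16129 + -11969) / 65 = 64
R = √64 = 8  ⇒  r_B = 8 − 5 = 3

rB=3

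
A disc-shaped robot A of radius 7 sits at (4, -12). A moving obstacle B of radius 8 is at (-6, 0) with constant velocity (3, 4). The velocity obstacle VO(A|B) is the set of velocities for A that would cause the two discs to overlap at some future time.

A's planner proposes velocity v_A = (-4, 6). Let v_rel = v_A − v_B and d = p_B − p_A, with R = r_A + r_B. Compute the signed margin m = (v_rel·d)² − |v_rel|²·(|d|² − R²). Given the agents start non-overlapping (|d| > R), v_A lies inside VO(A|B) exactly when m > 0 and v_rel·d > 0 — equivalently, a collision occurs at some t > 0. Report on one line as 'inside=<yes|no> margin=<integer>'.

d = (-10, 12),  |d|² = 244;  R = 7+8 = 15,  c = 244−15² = 19
v_rel = (-7, 2),  |v_rel|² = 53;  v_rel·d = (-7)·(-10) + (2)·(12) = 94
53·t² − 188·t + 19 = 0  ⇒  m = 94² − 53·19 = 7829
m = 7829 > 0,  v_rel·d = 94 > 0  ⇒  inside

inside=yes margin=7829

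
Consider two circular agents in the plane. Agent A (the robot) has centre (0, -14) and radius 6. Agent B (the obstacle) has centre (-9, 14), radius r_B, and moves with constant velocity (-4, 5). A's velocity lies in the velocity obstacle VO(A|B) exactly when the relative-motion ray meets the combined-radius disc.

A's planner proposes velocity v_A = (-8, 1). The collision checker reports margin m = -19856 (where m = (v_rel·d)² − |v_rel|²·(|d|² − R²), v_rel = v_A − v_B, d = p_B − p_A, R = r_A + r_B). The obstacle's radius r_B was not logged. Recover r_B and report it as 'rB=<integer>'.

m = -19856
d = (-9, 28);  v_rel = (-4, -4),  |v_rel|² = 32
v_rel×d = (-4)·(28) − (-4)·(-9) = -148
since m = R²·32 − (-148)²:  R² = (21904 + -19856) / 32 = 64
R = √64 = 8  ⇒  r_B = 8 − 6 = 2

rB=2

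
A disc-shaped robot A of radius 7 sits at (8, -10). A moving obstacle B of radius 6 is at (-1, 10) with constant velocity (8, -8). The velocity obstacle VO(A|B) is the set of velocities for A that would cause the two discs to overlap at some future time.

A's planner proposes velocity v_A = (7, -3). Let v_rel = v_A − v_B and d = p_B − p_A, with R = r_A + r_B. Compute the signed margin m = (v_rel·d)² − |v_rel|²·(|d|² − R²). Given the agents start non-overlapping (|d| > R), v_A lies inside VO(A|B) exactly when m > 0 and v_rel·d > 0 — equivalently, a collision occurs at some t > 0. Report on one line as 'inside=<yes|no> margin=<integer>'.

d = (-9, 20),  |d|² = 481;  R = 7+6 = 13,  c = 481−13² = 312
v_rel = (-1, 5),  |v_rel|² = 26;  v_rel·d = (-1)·(-9) + (5)·(20) = 109
26·t² − 218·t + 312 = 0  ⇒  m = 109² − 26·312 = 3769
m = 3769 > 0,  v_rel·d = 109 > 0  ⇒  inside

inside=yes margin=3769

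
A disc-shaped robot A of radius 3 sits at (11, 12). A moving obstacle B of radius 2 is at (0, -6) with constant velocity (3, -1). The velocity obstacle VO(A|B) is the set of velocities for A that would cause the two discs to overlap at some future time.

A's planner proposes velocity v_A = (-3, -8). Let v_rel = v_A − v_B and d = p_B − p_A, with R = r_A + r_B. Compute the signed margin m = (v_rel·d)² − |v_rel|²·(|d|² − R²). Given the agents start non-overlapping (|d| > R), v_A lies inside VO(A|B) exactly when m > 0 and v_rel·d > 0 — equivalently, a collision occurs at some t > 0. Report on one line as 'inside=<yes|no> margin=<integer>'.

d = (-11, -18),  |d|² = 445;  R = 3+2 = 5,  c = 445−5² = 420
v_rel = (-6, -7),  |v_rel|² = 85;  v_rel·d = (-6)·(-11) + (-7)·(-18) = 192
85·t² − 384·t + 420 = 0  ⇒  m = 192² − 85·420 = 1164
m = 1164 > 0,  v_rel·d = 192 > 0  ⇒  inside

inside=yes margin=1164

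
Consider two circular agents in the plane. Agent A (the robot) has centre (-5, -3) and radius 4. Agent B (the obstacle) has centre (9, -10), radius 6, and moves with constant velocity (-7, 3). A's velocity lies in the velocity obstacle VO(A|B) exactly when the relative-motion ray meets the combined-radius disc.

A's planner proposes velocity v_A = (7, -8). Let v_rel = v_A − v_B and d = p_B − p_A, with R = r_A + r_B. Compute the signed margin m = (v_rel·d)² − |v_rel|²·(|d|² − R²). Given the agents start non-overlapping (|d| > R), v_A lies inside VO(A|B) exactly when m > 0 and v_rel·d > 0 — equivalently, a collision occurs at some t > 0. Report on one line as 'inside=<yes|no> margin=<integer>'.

d = (14, -7),  |d|² = 245;  R = 4+6 = 10,  c = 245−10² = 145
v_rel = (14, -11),  |v_rel|² = 317;  v_rel·d = (14)·(14) + (-11)·(-7) = 273
317·t² − 546·t + 145 = 0  ⇒  m = 273² − 317·145 = 28564
m = 28564 > 0,  v_rel·d = 273 > 0  ⇒  inside

inside=yes margin=28564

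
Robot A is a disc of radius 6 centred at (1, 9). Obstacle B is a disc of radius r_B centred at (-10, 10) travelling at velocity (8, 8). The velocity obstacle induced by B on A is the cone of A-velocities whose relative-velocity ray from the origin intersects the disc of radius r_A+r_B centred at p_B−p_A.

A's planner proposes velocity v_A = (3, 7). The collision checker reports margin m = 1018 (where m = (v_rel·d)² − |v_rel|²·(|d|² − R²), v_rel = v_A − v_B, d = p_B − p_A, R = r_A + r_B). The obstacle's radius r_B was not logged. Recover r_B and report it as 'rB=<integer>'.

m = 1018
d = (-11, 1);  v_rel = (-5, -1),  |v_rel|² = 26
v_rel×d = (-5)·(1) − (-1)·(-11) = -16
since m = R²·26 − (-16)²:  R² = (256 + 1018) / 26 = 49
R = √49 = 7  ⇒  r_B = 7 − 6 = 1

rB=1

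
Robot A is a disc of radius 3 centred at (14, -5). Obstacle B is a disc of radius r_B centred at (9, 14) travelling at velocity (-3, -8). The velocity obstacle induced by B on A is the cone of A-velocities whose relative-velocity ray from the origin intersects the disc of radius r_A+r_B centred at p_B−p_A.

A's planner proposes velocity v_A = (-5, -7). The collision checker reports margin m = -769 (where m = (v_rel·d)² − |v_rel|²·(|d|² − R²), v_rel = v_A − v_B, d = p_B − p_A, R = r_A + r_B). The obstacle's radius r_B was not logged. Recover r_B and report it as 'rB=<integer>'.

m = -769
d = (-5, 19);  v_rel = (-2, 1),  |v_rel|² = 5
v_rel×d = (-2)·(19) − (1)·(-5) = -33
since m = R²·5 − (-33)²:  R² = (1089 + -769) / 5 = 64
R = √64 = 8  ⇒  r_B = 8 − 3 = 5

rB=5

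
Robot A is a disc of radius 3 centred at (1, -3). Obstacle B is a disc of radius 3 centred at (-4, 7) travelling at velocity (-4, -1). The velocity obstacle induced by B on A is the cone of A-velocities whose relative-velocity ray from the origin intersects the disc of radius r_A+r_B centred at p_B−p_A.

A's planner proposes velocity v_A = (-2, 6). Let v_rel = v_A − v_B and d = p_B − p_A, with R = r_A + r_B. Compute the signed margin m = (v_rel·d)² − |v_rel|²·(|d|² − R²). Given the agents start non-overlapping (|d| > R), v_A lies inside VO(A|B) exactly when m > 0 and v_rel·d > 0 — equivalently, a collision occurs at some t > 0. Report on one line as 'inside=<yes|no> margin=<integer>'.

d = (-5, 10),  |d|² = 125;  R = 3+3 = 6,  c = 125−6² = 89
v_rel = (2, 7),  |v_rel|² = 53;  v_rel·d = (2)·(-5) + (7)·(10) = 60
53·t² − 120·t + 89 = 0  ⇒  m = 60² − 53·89 = -1117
m = -1117 < 0,  v_rel·d = 60 > 0  ⇒  outside

inside=no margin=-1117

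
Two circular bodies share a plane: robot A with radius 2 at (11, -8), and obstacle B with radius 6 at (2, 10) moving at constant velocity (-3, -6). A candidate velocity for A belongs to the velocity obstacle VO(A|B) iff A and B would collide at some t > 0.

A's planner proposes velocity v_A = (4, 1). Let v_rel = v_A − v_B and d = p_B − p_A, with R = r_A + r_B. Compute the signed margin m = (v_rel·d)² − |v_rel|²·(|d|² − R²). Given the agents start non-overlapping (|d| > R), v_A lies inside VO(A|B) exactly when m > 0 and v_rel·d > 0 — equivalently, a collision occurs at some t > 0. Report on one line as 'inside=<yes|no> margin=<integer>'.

d = (-9, 18),  |d|² = 405;  R = 2+6 = 8,  c = 405−8² = 341
v_rel = (7, 7),  |v_rel|² = 98;  v_rel·d = (7)·(-9) + (7)·(18) = 63
98·t² − 126·t + 341 = 0  ⇒  m = 63² − 98·341 = -29449
m = -29449 < 0,  v_rel·d = 63 > 0  ⇒  outside

inside=no margin=-29449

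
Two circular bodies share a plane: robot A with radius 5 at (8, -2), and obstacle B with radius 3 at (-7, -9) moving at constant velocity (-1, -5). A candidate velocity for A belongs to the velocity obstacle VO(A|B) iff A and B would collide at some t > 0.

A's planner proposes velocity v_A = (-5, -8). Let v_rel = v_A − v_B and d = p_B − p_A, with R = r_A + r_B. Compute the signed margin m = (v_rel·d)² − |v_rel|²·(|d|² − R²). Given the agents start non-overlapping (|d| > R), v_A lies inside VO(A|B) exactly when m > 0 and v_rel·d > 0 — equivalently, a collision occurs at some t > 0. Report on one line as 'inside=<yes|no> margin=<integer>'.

d = (-15, -7),  |d|² = 274;  R = 5+3 = 8,  c = 274−8² = 210
v_rel = (-4, -3),  |v_rel|² = 25;  v_rel·d = (-4)·(-15) + (-3)·(-7) = 81
25·t² − 162·t + 210 = 0  ⇒  m = 81² − 25·210 = 1311
m = 1311 > 0,  v_rel·d = 81 > 0  ⇒  inside

inside=yes margin=1311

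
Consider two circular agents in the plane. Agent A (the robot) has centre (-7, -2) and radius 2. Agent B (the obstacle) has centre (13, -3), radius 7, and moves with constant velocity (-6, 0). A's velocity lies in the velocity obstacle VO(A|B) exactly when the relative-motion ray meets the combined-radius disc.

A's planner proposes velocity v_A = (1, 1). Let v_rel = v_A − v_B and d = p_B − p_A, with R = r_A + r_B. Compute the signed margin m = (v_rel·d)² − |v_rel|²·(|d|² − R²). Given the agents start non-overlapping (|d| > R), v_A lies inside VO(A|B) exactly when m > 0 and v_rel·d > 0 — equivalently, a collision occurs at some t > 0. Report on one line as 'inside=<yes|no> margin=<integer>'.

d = (20, -1),  |d|² = 401;  R = 2+7 = 9,  c = 401−9² = 320
v_rel = (7, 1),  |v_rel|² = 50;  v_rel·d = (7)·(20) + (1)·(-1) = 139
50·t² − 278·t + 320 = 0  ⇒  m = 139² − 50·320 = 3321
m = 3321 > 0,  v_rel·d = 139 > 0  ⇒  inside

inside=yes margin=3321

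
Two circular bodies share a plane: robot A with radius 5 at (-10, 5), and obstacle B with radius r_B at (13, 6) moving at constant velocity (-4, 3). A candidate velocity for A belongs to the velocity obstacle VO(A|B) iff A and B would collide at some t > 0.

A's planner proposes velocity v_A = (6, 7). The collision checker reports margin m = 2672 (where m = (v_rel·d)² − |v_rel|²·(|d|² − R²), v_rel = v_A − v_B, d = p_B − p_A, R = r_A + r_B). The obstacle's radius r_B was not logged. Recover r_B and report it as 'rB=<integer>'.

m = 2672
d = (23, 1);  v_rel = (10, 4),  |v_rel|² = 116
v_rel×d = (10)·(1) − (4)·(23) = -82
since m = R²·116 − (-82)²:  R² = (6724 + 2672) / 116 = 81
R = √81 = 9  ⇒  r_B = 9 − 5 = 4

rB=4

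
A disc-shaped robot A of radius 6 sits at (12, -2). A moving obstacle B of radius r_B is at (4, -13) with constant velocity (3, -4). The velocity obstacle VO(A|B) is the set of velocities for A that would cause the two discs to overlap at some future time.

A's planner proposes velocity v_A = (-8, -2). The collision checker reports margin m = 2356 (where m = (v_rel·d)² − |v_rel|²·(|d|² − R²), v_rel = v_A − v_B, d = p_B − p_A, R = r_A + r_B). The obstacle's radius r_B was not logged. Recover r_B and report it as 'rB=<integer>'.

m = 2356
d = (-8, -11);  v_rel = (-11, 2),  |v_rel|² = 125
v_rel×d = (-11)·(-11) − (2)·(-8) = 137
since m = R²·125 − 137²:  R² = (18769 + 2356) / 125 = 169
R = √169 = 13  ⇒  r_B = 13 − 6 = 7

rB=7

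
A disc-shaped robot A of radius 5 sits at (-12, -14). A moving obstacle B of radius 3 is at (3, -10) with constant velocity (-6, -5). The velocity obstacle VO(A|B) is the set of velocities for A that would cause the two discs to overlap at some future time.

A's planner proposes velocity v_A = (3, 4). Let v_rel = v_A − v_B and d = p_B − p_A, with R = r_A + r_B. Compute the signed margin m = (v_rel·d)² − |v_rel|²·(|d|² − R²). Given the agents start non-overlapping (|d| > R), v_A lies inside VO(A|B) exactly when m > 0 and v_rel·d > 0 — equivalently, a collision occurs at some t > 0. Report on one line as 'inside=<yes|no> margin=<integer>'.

d = (15, 4),  |d|² = 241;  R = 5+3 = 8,  c = 241−8² = 177
v_rel = (9, 9),  |v_rel|² = 162;  v_rel·d = (9)·(15) + (9)·(4) = 171
162·t² − 342·t + 177 = 0  ⇒  m = 171² − 162·177 = 567
m = 567 > 0,  v_rel·d = 171 > 0  ⇒  inside

inside=yes margin=567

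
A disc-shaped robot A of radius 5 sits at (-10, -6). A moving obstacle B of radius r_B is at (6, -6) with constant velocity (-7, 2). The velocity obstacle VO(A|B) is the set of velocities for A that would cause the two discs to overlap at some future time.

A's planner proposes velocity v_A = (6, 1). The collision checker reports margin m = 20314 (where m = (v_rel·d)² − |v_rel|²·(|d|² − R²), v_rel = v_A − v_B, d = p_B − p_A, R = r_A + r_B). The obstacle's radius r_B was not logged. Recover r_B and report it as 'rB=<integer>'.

m = 20314
d = (16, 0);  v_rel = (13, -1),  |v_rel|² = 170
v_rel×d = (13)·(0) − (-1)·(16) = 16
since m = R²·170 − 16²:  R² = (256 + 20314) / 170 = 121
R = √121 = 11  ⇒  r_B = 11 − 5 = 6

rB=6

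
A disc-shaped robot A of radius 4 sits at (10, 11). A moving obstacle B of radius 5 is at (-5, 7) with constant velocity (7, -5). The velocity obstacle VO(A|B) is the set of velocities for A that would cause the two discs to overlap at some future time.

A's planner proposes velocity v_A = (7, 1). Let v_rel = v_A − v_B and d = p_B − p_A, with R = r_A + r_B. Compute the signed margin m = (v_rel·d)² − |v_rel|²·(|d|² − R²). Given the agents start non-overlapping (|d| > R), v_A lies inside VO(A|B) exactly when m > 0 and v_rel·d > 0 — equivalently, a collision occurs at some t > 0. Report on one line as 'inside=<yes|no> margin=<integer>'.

d = (-15, -4),  |d|² = 241;  R = 4+5 = 9,  c = 241−9² = 160
v_rel = (0, 6),  |v_rel|² = 36;  v_rel·d = (0)·(-15) + (6)·(-4) = -24
36·t² + 48·t + 160 = 0  ⇒  m = (-24)² − 36·160 = -5184
m = -5184 < 0,  v_rel·d = -24 < 0  ⇒  outside

inside=no margin=-5184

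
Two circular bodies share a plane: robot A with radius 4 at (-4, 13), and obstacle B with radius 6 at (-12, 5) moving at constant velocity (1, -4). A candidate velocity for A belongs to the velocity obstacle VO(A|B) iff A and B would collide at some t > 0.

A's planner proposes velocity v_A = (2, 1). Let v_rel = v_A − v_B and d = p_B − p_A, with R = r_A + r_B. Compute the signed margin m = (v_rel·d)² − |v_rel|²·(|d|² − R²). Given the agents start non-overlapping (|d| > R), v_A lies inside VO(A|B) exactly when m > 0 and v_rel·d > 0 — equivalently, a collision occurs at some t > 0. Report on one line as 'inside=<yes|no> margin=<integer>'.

d = (-8, -8),  |d|² = 128;  R = 4+6 = 10,  c = 128−10² = 28
v_rel = (1, 5),  |v_rel|² = 26;  v_rel·d = (1)·(-8) + (5)·(-8) = -48
26·t² + 96·t + 28 = 0  ⇒  m = (-48)² − 26·28 = 1576
m = 1576 > 0,  v_rel·d = -48 < 0  ⇒  outside

inside=no margin=1576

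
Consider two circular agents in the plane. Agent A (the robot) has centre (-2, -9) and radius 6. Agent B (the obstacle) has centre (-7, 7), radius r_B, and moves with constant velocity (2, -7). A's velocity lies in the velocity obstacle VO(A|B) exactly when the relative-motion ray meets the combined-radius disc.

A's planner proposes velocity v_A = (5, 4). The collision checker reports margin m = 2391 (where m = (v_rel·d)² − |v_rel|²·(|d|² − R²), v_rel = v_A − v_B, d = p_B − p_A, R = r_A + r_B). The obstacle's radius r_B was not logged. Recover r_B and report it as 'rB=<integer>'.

m = 2391
d = (-5, 16);  v_rel = (3, 11),  |v_rel|² = 130
v_rel×d = (3)·(16) − (11)·(-5) = 103
since m = R²·130 − 103²:  R² = (10609 + 2391) / 130 = 100
R = √100 = 10  ⇒  r_B = 10 − 6 = 4

rB=4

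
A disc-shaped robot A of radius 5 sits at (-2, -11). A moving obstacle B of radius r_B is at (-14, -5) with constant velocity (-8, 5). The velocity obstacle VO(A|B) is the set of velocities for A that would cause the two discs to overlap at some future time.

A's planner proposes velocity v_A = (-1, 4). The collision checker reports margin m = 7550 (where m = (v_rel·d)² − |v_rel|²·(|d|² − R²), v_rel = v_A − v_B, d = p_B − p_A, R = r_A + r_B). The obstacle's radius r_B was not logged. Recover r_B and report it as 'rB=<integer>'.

m = 7550
d = (-12, 6);  v_rel = (7, -1),  |v_rel|² = 50
v_rel×d = (7)·(6) − (-1)·(-12) = 30
since m = R²·50 − 30²:  R² = (900 + 7550) / 50 = 169
R = √169 = 13  ⇒  r_B = 13 − 5 = 8

rB=8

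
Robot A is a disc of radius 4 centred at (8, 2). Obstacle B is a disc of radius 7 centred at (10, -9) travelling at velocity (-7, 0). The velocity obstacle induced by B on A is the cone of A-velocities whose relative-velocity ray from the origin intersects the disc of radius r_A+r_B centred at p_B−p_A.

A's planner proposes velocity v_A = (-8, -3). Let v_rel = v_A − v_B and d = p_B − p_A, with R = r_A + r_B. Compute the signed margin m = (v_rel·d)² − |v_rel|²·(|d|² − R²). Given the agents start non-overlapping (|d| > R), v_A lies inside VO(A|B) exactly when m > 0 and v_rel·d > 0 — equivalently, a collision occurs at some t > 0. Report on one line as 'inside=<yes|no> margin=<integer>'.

d = (2, -11),  |d|² = 125;  R = 4+7 = 11,  c = 125−11² = 4
v_rel = (-1, -3),  |v_rel|² = 10;  v_rel·d = (-1)·(2) + (-3)·(-11) = 31
10·t² − 62·t + 4 = 0  ⇒  m = 31² − 10·4 = 921
m = 921 > 0,  v_rel·d = 31 > 0  ⇒  inside

inside=yes margin=921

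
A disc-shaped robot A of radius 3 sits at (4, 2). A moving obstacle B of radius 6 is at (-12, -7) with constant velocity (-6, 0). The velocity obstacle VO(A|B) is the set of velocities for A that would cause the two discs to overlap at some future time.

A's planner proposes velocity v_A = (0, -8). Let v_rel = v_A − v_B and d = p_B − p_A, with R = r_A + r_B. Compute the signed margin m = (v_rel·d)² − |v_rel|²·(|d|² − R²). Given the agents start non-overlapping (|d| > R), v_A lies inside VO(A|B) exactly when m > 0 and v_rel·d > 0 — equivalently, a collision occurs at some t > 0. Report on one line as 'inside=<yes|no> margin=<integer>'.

d = (-16, -9),  |d|² = 337;  R = 3+6 = 9,  c = 337−9² = 256
v_rel = (6, -8),  |v_rel|² = 100;  v_rel·d = (6)·(-16) + (-8)·(-9) = -24
100·t² + 48·t + 256 = 0  ⇒  m = (-24)² − 100·256 = -25024
m = -25024 < 0,  v_rel·d = -24 < 0  ⇒  outside

inside=no margin=-25024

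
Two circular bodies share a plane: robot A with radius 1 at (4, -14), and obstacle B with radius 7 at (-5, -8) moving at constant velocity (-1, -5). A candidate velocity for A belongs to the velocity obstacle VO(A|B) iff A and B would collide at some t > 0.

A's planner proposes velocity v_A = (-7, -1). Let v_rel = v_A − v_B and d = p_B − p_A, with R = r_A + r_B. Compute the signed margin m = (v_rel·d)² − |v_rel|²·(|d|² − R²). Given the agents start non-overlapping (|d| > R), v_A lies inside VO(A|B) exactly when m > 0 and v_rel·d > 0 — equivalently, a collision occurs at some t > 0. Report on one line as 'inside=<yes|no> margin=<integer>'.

d = (-9, 6),  |d|² = 117;  R = 1+7 = 8,  c = 117−8² = 53
v_rel = (-6, 4),  |v_rel|² = 52;  v_rel·d = (-6)·(-9) + (4)·(6) = 78
52·t² − 156·t + 53 = 0  ⇒  m = 78² − 52·53 = 3328
m = 3328 > 0,  v_rel·d = 78 > 0  ⇒  inside

inside=yes margin=3328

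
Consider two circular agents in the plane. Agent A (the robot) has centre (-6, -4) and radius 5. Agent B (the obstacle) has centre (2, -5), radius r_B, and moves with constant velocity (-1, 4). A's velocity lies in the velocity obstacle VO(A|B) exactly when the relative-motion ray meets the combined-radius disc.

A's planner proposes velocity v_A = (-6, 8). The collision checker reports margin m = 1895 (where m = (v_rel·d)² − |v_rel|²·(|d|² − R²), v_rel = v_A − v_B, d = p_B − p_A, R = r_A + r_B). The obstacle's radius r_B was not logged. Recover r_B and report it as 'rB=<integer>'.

m = 1895
d = (8, -1);  v_rel = (-5, 4),  |v_rel|² = 41
v_rel×d = (-5)·(-1) − (4)·(8) = -27
since m = R²·41 − (-27)²:  R² = (729 + 1895) / 41 = 64
R = √64 = 8  ⇒  r_B = 8 − 5 = 3

rB=3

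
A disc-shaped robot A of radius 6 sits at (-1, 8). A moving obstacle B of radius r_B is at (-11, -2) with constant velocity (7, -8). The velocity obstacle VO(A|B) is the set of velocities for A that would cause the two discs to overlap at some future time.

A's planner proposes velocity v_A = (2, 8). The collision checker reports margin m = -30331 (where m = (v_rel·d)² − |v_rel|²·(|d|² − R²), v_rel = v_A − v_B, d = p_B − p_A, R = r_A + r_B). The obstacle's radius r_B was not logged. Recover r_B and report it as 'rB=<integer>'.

m = -30331
d = (-10, -10);  v_rel = (-5, 16),  |v_rel|² = 281
v_rel×d = (-5)·(-10) − (16)·(-10) = 210
since m = R²·281 − 210²:  R² = (44100 + -30331) / 281 = 49
R = √49 = 7  ⇒  r_B = 7 − 6 = 1

rB=1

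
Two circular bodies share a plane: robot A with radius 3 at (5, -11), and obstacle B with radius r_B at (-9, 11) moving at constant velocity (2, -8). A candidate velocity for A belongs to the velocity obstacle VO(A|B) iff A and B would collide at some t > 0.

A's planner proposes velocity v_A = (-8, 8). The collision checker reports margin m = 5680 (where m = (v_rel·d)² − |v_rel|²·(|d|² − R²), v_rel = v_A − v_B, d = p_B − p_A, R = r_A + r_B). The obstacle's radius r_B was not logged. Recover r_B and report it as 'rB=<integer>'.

m = 5680
d = (-14, 22);  v_rel = (-10, 16),  |v_rel|² = 356
v_rel×d = (-10)·(22) − (16)·(-14) = 4
since m = R²·356 − 4²:  R² = (16 + 5680) / 356 = 16
R = √16 = 4  ⇒  r_B = 4 − 3 = 1

rB=1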